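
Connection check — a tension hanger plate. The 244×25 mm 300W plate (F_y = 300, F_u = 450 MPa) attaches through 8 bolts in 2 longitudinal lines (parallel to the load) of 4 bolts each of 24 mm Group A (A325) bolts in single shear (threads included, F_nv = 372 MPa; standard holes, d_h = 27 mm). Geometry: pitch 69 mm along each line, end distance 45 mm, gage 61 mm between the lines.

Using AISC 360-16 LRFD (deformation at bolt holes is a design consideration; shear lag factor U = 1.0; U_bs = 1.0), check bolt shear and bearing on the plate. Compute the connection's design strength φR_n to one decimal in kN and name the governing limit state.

Bolt shear: A_b = π(24)²/4 = 452.39 mm². φR_n = 0.75 × 372 × 452.39 × 8 × 1 = 1009.7 kN.
Bearing (25 mm plate, F_u = 450 MPa): end bolts L_c = 45 − 27/2 = 31.5, R_n = min(1.2×31.5×25×450, 2.4×24×25×450) = 425.25 kN/bolt; interior L_c = 69 − 27 = 42, R_n = 567 kN/bolt. φR_n = 0.75 × (2×425.25 + 6×567) = 3189.4 kN.
Governing: min(1009.7, 3189.4) = 1009.7 kN → bolt shear.

1009.7 kN (bolt shear governs)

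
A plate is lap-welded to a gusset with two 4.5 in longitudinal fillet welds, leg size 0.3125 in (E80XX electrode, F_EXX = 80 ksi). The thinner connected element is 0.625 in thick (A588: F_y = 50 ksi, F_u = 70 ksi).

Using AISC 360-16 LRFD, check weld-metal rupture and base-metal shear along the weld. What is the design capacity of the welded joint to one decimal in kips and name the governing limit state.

71.6 kips (weld metal governs)

Weld metal: throat = 0.707×0.3125 = 0.22094 in, L = 2×4.5 = 9 in. φR_n = 0.75 × 0.6 × 80 × 0.22094 × 9 = 71.6 kips.
Base metal shear (0.625 in plate): yield φR_n = 1.0×0.6×50×0.625×9 = 168.8 kips; rupture φR_n = 0.75×0.6×70×0.625×9 = 177.2 kips; take 168.8 kips (yield).
Governing: min(71.6, 168.8) = 71.6 kips → weld metal.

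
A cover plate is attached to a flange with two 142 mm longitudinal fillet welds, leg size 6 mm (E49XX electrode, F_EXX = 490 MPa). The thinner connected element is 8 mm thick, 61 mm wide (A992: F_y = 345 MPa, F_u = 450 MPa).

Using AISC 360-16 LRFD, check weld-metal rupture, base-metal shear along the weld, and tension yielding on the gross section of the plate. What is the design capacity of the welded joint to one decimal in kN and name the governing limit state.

151.5 kN (gross-section yield governs)

Weld metal: throat = 0.707×6 = 4.242 mm, L = 2×142 = 284 mm. φR_n = 0.75 × 0.6 × 490 × 4.242 × 284 = 265.6 kN.
Base metal shear (8 mm plate): yield φR_n = 1.0×0.6×345×8×284 = 470.3 kN; rupture φR_n = 0.75×0.6×450×8×284 = 460.1 kN; take 460.1 kN (rupture).
Tension yield (gross): A_g = 61×8 = 488 mm². φR_n = 0.90 × 345 × 488 = 151.5 kN.
Governing: min(265.6, 460.1, 151.5) = 151.5 kN → gross-section yield.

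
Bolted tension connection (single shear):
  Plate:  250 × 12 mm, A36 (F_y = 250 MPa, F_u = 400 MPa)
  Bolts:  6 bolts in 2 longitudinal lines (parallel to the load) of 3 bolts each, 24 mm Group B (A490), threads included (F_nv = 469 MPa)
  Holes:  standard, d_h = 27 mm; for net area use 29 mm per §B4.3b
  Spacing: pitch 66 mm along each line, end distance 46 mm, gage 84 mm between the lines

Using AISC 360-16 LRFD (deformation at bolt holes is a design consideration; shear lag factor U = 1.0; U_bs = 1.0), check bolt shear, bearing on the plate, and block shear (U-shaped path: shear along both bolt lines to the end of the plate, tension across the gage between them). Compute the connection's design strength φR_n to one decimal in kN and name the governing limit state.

Bolt shear: A_b = π(24)²/4 = 452.39 mm². φR_n = 0.75 × 469 × 452.39 × 6 × 1 = 954.8 kN.
Bearing (12 mm plate, F_u = 400 MPa): end bolts L_c = 46 − 27/2 = 32.5, R_n = min(1.2×32.5×12×400, 2.4×24×12×400) = 187.2 kN/bolt; interior L_c = 66 − 27 = 39, R_n = 224.64 kN/bolt. φR_n = 0.75 × (2×187.2 + 4×224.64) = 954.7 kN.
Block shear: shear path 2×[46+2×66] = 2×178 mm, A_gv = 4272, A_nv = 2×(178 − 2.5×29)×12 = 2532 mm²; tension across gage: (84 − 1×29)×12 = 660 mm². R_n = min(0.6×400×2532, 0.6×250×4272) + 1.0×400×660 = min(607.68, 640.8) + 264 = 871.68 kN. φR_n = 0.75 × 871.68 = 653.8 kN.
Governing: min(954.8, 954.7, 653.8) = 653.8 kN → block shear.

653.8 kN (block shear governs)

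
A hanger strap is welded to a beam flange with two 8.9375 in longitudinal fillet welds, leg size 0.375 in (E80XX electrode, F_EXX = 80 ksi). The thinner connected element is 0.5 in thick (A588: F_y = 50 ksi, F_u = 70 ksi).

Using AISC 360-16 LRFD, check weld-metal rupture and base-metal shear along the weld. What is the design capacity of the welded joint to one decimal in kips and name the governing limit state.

170.6 kips (weld metal governs)

Weld metal: throat = 0.707×0.375 = 0.26513 in, L = 2×8.9375 = 17.875 in. φR_n = 0.75 × 0.6 × 80 × 0.26513 × 17.875 = 170.6 kips.
Base metal shear (0.5 in plate): yield φR_n = 1.0×0.6×50×0.5×17.875 = 268.1 kips; rupture φR_n = 0.75×0.6×70×0.5×17.875 = 281.5 kips; take 268.1 kips (yield).
Governing: min(170.6, 268.1) = 170.6 kips → weld metal.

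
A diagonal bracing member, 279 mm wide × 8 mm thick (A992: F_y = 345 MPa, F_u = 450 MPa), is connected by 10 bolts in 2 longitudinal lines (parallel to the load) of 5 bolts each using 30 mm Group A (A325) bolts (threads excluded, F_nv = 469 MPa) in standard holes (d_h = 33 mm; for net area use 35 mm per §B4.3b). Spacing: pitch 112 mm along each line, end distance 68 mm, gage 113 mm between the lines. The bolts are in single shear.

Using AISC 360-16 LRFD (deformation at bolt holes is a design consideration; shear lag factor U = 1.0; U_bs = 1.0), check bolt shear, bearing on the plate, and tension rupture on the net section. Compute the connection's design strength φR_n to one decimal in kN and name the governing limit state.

Bolt shear: A_b = π(30)²/4 = 706.86 mm². φR_n = 0.75 × 469 × 706.86 × 10 × 1 = 2486.4 kN.
Bearing (8 mm plate, F_u = 450 MPa): end bolts L_c = 68 − 33/2 = 51.5, R_n = min(1.2×51.5×8×450, 2.4×30×8×450) = 222.48 kN/bolt; interior L_c = 112 − 33 = 79, R_n = 259.2 kN/bolt. φR_n = 0.75 × (2×222.48 + 8×259.2) = 1888.9 kN.
Tension rupture (net): A_n = (279 − 2×35)×8 = 1672 mm² (U = 1.0, A_e = A_n). φR_n = 0.75 × 450 × 1672 = 564.3 kN.
Governing: min(2486.4, 1888.9, 564.3) = 564.3 kN → net-section rupture.

564.3 kN (net-section rupture governs)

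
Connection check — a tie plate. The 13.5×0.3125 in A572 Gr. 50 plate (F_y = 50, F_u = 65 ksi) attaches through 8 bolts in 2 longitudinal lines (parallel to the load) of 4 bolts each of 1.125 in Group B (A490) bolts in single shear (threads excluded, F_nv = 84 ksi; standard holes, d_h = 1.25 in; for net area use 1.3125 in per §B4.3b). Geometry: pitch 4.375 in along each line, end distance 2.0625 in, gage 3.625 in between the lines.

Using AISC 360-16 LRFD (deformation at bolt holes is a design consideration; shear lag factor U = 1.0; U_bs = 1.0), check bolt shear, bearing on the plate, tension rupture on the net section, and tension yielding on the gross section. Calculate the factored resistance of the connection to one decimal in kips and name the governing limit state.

Bolt shear: A_b = π(1.125)²/4 = 0.99402 in². φR_n = 0.75 × 84 × 0.99402 × 8 × 1 = 501.0 kips.
Bearing (0.3125 in plate, F_u = 65 ksi): end bolts L_c = 2.0625 − 1.25/2 = 1.4375, R_n = min(1.2×1.4375×0.3125×65, 2.4×1.125×0.3125×65) = 35.039 kips/bolt; interior L_c = 4.375 − 1.25 = 3.125, R_n = 54.844 kips/bolt. φR_n = 0.75 × (2×35.039 + 6×54.844) = 299.4 kips.
Tension rupture (net): A_n = (13.5 − 2×1.3125)×0.3125 = 3.3984 in² (U = 1.0, A_e = A_n). φR_n = 0.75 × 65 × 3.3984 = 165.7 kips.
Tension yield (gross): A_g = 13.5×0.3125 = 4.2188 in². φR_n = 0.90 × 50 × 4.2188 = 189.8 kips.
Governing: min(501.0, 299.4, 165.7, 189.8) = 165.7 kips → net-section rupture.

165.7 kips (net-section rupture governs)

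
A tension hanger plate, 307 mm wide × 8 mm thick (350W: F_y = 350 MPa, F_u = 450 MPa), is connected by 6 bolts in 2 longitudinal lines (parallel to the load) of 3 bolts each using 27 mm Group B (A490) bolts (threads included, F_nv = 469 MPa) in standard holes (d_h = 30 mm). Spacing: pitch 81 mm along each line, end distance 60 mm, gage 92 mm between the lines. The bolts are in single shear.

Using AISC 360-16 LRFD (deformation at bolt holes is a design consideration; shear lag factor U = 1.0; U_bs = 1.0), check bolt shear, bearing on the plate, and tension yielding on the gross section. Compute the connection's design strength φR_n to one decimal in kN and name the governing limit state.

Bolt shear: A_b = π(27)²/4 = 572.56 mm². φR_n = 0.75 × 469 × 572.56 × 6 × 1 = 1208.4 kN.
Bearing (8 mm plate, F_u = 450 MPa): end bolts L_c = 60 − 30/2 = 45, R_n = min(1.2×45×8×450, 2.4×27×8×450) = 194.4 kN/bolt; interior L_c = 81 − 30 = 51, R_n = 220.32 kN/bolt. φR_n = 0.75 × (2×194.4 + 4×220.32) = 952.6 kN.
Tension yield (gross): A_g = 307×8 = 2456 mm². φR_n = 0.90 × 350 × 2456 = 773.6 kN.
Governing: min(1208.4, 952.6, 773.6) = 773.6 kN → gross-section yield.

773.6 kN (gross-section yield governs)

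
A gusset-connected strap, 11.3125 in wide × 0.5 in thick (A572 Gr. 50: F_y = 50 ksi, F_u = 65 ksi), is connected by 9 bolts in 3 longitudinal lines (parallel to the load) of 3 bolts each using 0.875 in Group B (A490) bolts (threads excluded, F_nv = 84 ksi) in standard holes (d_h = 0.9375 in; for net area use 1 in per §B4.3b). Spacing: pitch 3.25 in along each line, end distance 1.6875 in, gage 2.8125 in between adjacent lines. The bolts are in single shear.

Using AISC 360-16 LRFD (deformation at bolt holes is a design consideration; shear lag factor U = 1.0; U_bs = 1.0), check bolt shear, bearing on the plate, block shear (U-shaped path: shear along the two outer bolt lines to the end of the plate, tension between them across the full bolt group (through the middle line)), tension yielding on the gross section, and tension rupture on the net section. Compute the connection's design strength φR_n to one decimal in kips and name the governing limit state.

Bolt shear: A_b = π(0.875)²/4 = 0.60132 in². φR_n = 0.75 × 84 × 0.60132 × 9 × 1 = 340.9 kips.
Bearing (0.5 in plate, F_u = 65 ksi): end bolts L_c = 1.6875 − 0.9375/2 = 1.21875, R_n = min(1.2×1.21875×0.5×65, 2.4×0.875×0.5×65) = 47.531 kips/bolt; interior L_c = 3.25 − 0.9375 = 2.3125, R_n = 68.25 kips/bolt. φR_n = 0.75 × (3×47.531 + 6×68.25) = 414.1 kips.
Block shear: shear path 2×[1.6875+2×3.25] = 2×8.1875 in, A_gv = 8.1875, A_nv = 2×(8.1875 − 2.5×1)×0.5 = 5.6875 in²; tension across gage: (5.625 − 2×1)×0.5 = 1.8125 in². R_n = min(0.6×65×5.6875, 0.6×50×8.1875) + 1.0×65×1.8125 = min(221.81, 245.63) + 117.81 = 339.62 kips. φR_n = 0.75 × 339.62 = 254.7 kips.
Tension yield (gross): A_g = 11.3125×0.5 = 5.6563 in². φR_n = 0.90 × 50 × 5.6563 = 254.5 kips.
Tension rupture (net): A_n = (11.3125 − 3×1)×0.5 = 4.1563 in² (U = 1.0, A_e = A_n). φR_n = 0.75 × 65 × 4.1563 = 202.6 kips.
Governing: min(340.9, 414.1, 254.7, 254.5, 202.6) = 202.6 kips → net-section rupture.

202.6 kips (net-section rupture governs)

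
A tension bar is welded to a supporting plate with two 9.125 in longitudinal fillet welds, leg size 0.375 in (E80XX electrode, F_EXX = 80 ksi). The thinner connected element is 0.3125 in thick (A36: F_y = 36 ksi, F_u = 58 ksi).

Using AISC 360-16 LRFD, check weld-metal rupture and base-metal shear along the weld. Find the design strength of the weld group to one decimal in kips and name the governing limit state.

123.2 kips (base-metal shear governs)

Weld metal: throat = 0.707×0.375 = 0.26513 in, L = 2×9.125 = 18.25 in. φR_n = 0.75 × 0.6 × 80 × 0.26513 × 18.25 = 174.2 kips.
Base metal shear (0.3125 in plate): yield φR_n = 1.0×0.6×36×0.3125×18.25 = 123.2 kips; rupture φR_n = 0.75×0.6×58×0.3125×18.25 = 148.9 kips; take 123.2 kips (yield).
Governing: min(174.2, 123.2) = 123.2 kips → base-metal shear.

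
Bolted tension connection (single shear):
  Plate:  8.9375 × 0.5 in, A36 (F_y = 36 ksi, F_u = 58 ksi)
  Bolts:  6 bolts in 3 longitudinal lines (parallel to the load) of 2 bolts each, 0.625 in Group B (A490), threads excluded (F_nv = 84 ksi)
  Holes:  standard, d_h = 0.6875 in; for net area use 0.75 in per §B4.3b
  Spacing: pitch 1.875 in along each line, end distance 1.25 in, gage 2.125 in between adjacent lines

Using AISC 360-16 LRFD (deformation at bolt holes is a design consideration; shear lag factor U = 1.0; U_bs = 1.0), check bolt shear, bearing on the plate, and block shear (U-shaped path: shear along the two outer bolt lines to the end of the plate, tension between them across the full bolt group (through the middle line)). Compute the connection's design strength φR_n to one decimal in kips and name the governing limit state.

110.4 kips (block shear governs)

Bolt shear: A_b = π(0.625)²/4 = 0.3068 in². φR_n = 0.75 × 84 × 0.3068 × 6 × 1 = 116.0 kips.
Bearing (0.5 in plate, F_u = 58 ksi): end bolts L_c = 1.25 − 0.6875/2 = 0.90625, R_n = min(1.2×0.90625×0.5×58, 2.4×0.625×0.5×58) = 31.538 kips/bolt; interior L_c = 1.875 − 0.6875 = 1.1875, R_n = 41.325 kips/bolt. φR_n = 0.75 × (3×31.538 + 3×41.325) = 163.9 kips.
Block shear: shear path 2×[1.25+1×1.875] = 2×3.125 in, A_gv = 3.125, A_nv = 2×(3.125 − 1.5×0.75)×0.5 = 2 in²; tension across gage: (4.25 − 2×0.75)×0.5 = 1.375 in². R_n = min(0.6×58×2, 0.6×36×3.125) + 1.0×58×1.375 = min(69.6, 67.5) + 79.75 = 147.25 kips. φR_n = 0.75 × 147.25 = 110.4 kips.
Governing: min(116.0, 163.9, 110.4) = 110.4 kips → block shear.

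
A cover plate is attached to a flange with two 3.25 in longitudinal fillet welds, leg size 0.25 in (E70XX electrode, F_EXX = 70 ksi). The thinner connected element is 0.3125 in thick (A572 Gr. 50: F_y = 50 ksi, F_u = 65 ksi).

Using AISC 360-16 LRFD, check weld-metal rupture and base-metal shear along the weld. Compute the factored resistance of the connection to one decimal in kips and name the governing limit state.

36.2 kips (weld metal governs)

Weld metal: throat = 0.707×0.25 = 0.17675 in, L = 2×3.25 = 6.5 in. φR_n = 0.75 × 0.6 × 70 × 0.17675 × 6.5 = 36.2 kips.
Base metal shear (0.3125 in plate): yield φR_n = 1.0×0.6×50×0.3125×6.5 = 60.9 kips; rupture φR_n = 0.75×0.6×65×0.3125×6.5 = 59.4 kips; take 59.4 kips (rupture).
Governing: min(36.2, 59.4) = 36.2 kips → weld metal.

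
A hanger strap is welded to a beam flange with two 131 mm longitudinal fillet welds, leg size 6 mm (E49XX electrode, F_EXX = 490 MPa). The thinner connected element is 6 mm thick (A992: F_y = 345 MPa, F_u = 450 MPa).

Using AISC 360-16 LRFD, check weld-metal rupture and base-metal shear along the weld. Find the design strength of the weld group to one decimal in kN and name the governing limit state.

245.1 kN (weld metal governs)

Weld metal: throat = 0.707×6 = 4.242 mm, L = 2×131 = 262 mm. φR_n = 0.75 × 0.6 × 490 × 4.242 × 262 = 245.1 kN.
Base metal shear (6 mm plate): yield φR_n = 1.0×0.6×345×6×262 = 325.4 kN; rupture φR_n = 0.75×0.6×450×6×262 = 318.3 kN; take 318.3 kN (rupture).
Governing: min(245.1, 318.3) = 245.1 kN → weld metal.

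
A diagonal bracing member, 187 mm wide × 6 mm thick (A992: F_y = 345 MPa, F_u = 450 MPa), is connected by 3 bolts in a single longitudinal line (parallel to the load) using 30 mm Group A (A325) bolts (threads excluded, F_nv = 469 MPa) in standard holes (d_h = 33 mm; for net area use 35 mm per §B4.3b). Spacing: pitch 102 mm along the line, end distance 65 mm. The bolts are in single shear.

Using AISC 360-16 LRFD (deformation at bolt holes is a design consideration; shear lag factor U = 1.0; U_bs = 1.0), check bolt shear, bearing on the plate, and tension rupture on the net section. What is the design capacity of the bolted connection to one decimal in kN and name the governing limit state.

307.8 kN (net-section rupture governs)

Bolt shear: A_b = π(30)²/4 = 706.86 mm². φR_n = 0.75 × 469 × 706.86 × 3 × 1 = 745.9 kN.
Bearing (6 mm plate, F_u = 450 MPa): end bolts L_c = 65 − 33/2 = 48.5, R_n = min(1.2×48.5×6×450, 2.4×30×6×450) = 157.14 kN/bolt; interior L_c = 102 − 33 = 69, R_n = 194.4 kN/bolt. φR_n = 0.75 × (1×157.14 + 2×194.4) = 409.5 kN.
Tension rupture (net): A_n = (187 − 1×35)×6 = 912 mm² (U = 1.0, A_e = A_n). φR_n = 0.75 × 450 × 912 = 307.8 kN.
Governing: min(745.9, 409.5, 307.8) = 307.8 kN → net-section rupture.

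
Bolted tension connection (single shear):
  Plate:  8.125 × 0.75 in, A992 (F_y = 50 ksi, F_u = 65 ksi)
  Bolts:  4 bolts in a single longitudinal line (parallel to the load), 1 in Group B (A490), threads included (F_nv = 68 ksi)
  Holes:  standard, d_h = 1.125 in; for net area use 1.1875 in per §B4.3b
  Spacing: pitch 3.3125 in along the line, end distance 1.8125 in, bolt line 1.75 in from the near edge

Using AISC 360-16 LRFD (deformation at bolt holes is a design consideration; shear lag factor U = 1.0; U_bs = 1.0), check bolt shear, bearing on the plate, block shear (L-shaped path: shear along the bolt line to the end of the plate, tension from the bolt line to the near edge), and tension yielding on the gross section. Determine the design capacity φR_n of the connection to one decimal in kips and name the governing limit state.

Bolt shear: A_b = π(1)²/4 = 0.7854 in². φR_n = 0.75 × 68 × 0.7854 × 4 × 1 = 160.2 kips.
Bearing (0.75 in plate, F_u = 65 ksi): end bolts L_c = 1.8125 − 1.125/2 = 1.25, R_n = min(1.2×1.25×0.75×65, 2.4×1×0.75×65) = 73.125 kips/bolt; interior L_c = 3.3125 − 1.125 = 2.1875, R_n = 117 kips/bolt. φR_n = 0.75 × (1×73.125 + 3×117) = 318.1 kips.
Block shear: shear path 1×[1.8125+3×3.3125] = 1×11.75 in, A_gv = 8.8125, A_nv = 1×(11.75 − 3.5×1.1875)×0.75 = 5.6953 in²; tension to near edge: (1.75 − 0.5×1.1875)×0.75 = 0.86719 in². R_n = min(0.6×65×5.6953, 0.6×50×8.8125) + 1.0×65×0.86719 = min(222.12, 264.38) + 56.367 = 278.49 kips. φR_n = 0.75 × 278.49 = 208.9 kips.
Tension yield (gross): A_g = 8.125×0.75 = 6.0938 in². φR_n = 0.90 × 50 × 6.0938 = 274.2 kips.
Governing: min(160.2, 318.1, 208.9, 274.2) = 160.2 kips → bolt shear.

160.2 kips (bolt shear governs)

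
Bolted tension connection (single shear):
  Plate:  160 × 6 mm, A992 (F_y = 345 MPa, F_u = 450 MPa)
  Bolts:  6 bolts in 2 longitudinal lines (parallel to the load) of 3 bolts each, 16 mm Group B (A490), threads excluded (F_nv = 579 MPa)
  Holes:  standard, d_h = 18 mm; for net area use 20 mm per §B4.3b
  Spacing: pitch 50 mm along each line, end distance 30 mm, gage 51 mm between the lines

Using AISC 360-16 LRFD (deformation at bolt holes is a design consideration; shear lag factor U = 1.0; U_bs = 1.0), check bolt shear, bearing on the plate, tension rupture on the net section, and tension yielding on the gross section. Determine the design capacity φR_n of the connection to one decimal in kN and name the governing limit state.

Bolt shear: A_b = π(16)²/4 = 201.06 mm². φR_n = 0.75 × 579 × 201.06 × 6 × 1 = 523.9 kN.
Bearing (6 mm plate, F_u = 450 MPa): end bolts L_c = 30 − 18/2 = 21, R_n = min(1.2×21×6×450, 2.4×16×6×450) = 68.04 kN/bolt; interior L_c = 50 − 18 = 32, R_n = 103.68 kN/bolt. φR_n = 0.75 × (2×68.04 + 4×103.68) = 413.1 kN.
Tension rupture (net): A_n = (160 − 2×20)×6 = 720 mm² (U = 1.0, A_e = A_n). φR_n = 0.75 × 450 × 720 = 243.0 kN.
Tension yield (gross): A_g = 160×6 = 960 mm². φR_n = 0.90 × 345 × 960 = 298.1 kN.
Governing: min(523.9, 413.1, 243.0, 298.1) = 243.0 kN → net-section rupture.

243.0 kN (net-section rupture governs)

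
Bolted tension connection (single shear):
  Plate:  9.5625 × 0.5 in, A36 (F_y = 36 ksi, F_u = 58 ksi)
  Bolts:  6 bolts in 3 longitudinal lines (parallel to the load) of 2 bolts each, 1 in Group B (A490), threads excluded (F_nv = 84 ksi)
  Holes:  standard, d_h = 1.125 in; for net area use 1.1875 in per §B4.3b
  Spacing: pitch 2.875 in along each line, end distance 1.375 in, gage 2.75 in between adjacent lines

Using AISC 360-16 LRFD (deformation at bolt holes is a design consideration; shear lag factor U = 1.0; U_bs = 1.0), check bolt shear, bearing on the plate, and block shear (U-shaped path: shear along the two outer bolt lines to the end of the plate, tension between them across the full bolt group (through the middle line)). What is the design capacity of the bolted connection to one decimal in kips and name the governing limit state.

Bolt shear: A_b = π(1)²/4 = 0.7854 in². φR_n = 0.75 × 84 × 0.7854 × 6 × 1 = 296.9 kips.
Bearing (0.5 in plate, F_u = 58 ksi): end bolts L_c = 1.375 − 1.125/2 = 0.8125, R_n = min(1.2×0.8125×0.5×58, 2.4×1×0.5×58) = 28.275 kips/bolt; interior L_c = 2.875 − 1.125 = 1.75, R_n = 60.9 kips/bolt. φR_n = 0.75 × (3×28.275 + 3×60.9) = 200.6 kips.
Block shear: shear path 2×[1.375+1×2.875] = 2×4.25 in, A_gv = 4.25, A_nv = 2×(4.25 − 1.5×1.1875)×0.5 = 2.4688 in²; tension across gage: (5.5 − 2×1.1875)×0.5 = 1.5625 in². R_n = min(0.6×58×2.4688, 0.6×36×4.25) + 1.0×58×1.5625 = min(85.914, 91.8) + 90.625 = 176.54 kips. φR_n = 0.75 × 176.54 = 132.4 kips.
Governing: min(296.9, 200.6, 132.4) = 132.4 kips → block shear.

132.4 kips (block shear governs)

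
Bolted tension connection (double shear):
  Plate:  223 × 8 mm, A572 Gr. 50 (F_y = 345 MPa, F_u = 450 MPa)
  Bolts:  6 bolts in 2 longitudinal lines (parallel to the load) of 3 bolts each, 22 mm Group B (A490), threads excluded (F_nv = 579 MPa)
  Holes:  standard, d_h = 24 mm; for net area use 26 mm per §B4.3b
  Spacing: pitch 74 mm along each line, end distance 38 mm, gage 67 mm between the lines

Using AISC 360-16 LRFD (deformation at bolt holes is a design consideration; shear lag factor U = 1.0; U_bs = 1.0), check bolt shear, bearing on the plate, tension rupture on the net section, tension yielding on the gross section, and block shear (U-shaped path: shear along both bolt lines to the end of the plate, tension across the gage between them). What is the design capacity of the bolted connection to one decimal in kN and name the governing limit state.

461.7 kN (net-section rupture governs)

Bolt shear: A_b = π(22)²/4 = 380.13 mm². φR_n = 0.75 × 579 × 380.13 × 6 × 2 = 1980.9 kN.
Bearing (8 mm plate, F_u = 450 MPa): end bolts L_c = 38 − 24/2 = 26, R_n = min(1.2×26×8×450, 2.4×22×8×450) = 112.32 kN/bolt; interior L_c = 74 − 24 = 50, R_n = 190.08 kN/bolt. φR_n = 0.75 × (2×112.32 + 4×190.08) = 738.7 kN.
Tension rupture (net): A_n = (223 − 2×26)×8 = 1368 mm² (U = 1.0, A_e = A_n). φR_n = 0.75 × 450 × 1368 = 461.7 kN.
Tension yield (gross): A_g = 223×8 = 1784 mm². φR_n = 0.90 × 345 × 1784 = 553.9 kN.
Block shear: shear path 2×[38+2×74] = 2×186 mm, A_gv = 2976, A_nv = 2×(186 − 2.5×26)×8 = 1936 mm²; tension across gage: (67 − 1×26)×8 = 328 mm². R_n = min(0.6×450×1936, 0.6×345×2976) + 1.0×450×328 = min(522.72, 616.03) + 147.6 = 670.32 kN. φR_n = 0.75 × 670.32 = 502.7 kN.
Governing: min(1980.9, 738.7, 461.7, 553.9, 502.7) = 461.7 kN → net-section rupture.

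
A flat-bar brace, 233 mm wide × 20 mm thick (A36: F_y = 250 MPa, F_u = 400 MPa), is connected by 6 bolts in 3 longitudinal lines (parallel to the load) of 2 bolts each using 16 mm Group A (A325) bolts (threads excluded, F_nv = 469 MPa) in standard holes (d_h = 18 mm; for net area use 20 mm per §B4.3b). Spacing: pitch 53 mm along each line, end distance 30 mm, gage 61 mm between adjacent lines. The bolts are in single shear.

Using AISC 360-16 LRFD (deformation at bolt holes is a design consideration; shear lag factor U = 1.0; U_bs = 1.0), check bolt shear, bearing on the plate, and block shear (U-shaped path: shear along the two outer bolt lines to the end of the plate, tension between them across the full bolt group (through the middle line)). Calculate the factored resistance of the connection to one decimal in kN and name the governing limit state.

424.3 kN (bolt shear governs)

Bolt shear: A_b = π(16)²/4 = 201.06 mm². φR_n = 0.75 × 469 × 201.06 × 6 × 1 = 424.3 kN.
Bearing (20 mm plate, F_u = 400 MPa): end bolts L_c = 30 − 18/2 = 21, R_n = min(1.2×21×20×400, 2.4×16×20×400) = 201.6 kN/bolt; interior L_c = 53 − 18 = 35, R_n = 307.2 kN/bolt. φR_n = 0.75 × (3×201.6 + 3×307.2) = 1144.8 kN.
Block shear: shear path 2×[30+1×53] = 2×83 mm, A_gv = 3320, A_nv = 2×(83 − 1.5×20)×20 = 2120 mm²; tension across gage: (122 − 2×20)×20 = 1640 mm². R_n = min(0.6×400×2120, 0.6×250×3320) + 1.0×400×1640 = min(508.8, 498) + 656 = 1154 kN. φR_n = 0.75 × 1154 = 865.5 kN.
Governing: min(424.3, 1144.8, 865.5) = 424.3 kN → bolt shear.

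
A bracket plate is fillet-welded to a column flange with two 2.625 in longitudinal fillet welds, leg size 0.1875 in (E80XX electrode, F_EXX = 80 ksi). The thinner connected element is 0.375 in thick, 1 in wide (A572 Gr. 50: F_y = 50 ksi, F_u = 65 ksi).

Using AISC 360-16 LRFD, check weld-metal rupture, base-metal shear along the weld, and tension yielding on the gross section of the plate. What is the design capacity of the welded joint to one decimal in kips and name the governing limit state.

Weld metal: throat = 0.707×0.1875 = 0.13256 in, L = 2×2.625 = 5.25 in. φR_n = 0.75 × 0.6 × 80 × 0.13256 × 5.25 = 25.1 kips.
Base metal shear (0.375 in plate): yield φR_n = 1.0×0.6×50×0.375×5.25 = 59.1 kips; rupture φR_n = 0.75×0.6×65×0.375×5.25 = 57.6 kips; take 57.6 kips (rupture).
Tension yield (gross): A_g = 1×0.375 = 0.375 in². φR_n = 0.90 × 50 × 0.375 = 16.9 kips.
Governing: min(25.1, 57.6, 16.9) = 16.9 kips → gross-section yield.

16.9 kips (gross-section yield governs)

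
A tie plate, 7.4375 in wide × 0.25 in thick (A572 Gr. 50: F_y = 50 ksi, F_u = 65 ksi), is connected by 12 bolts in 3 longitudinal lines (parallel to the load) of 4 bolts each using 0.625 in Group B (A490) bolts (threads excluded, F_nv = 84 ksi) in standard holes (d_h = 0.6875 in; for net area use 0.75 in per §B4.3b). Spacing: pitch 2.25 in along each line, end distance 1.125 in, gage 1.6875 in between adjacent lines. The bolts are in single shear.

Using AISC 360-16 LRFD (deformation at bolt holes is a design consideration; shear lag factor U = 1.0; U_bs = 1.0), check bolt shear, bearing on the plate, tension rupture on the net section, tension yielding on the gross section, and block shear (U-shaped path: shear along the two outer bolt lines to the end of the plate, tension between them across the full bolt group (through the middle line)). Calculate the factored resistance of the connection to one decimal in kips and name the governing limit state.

Bolt shear: A_b = π(0.625)²/4 = 0.3068 in². φR_n = 0.75 × 84 × 0.3068 × 12 × 1 = 231.9 kips.
Bearing (0.25 in plate, F_u = 65 ksi): end bolts L_c = 1.125 − 0.6875/2 = 0.78125, R_n = min(1.2×0.78125×0.25×65, 2.4×0.625×0.25×65) = 15.234 kips/bolt; interior L_c = 2.25 − 0.6875 = 1.5625, R_n = 24.375 kips/bolt. φR_n = 0.75 × (3×15.234 + 9×24.375) = 198.8 kips.
Tension rupture (net): A_n = (7.4375 − 3×0.75)×0.25 = 1.2969 in² (U = 1.0, A_e = A_n). φR_n = 0.75 × 65 × 1.2969 = 63.2 kips.
Tension yield (gross): A_g = 7.4375×0.25 = 1.8594 in². φR_n = 0.90 × 50 × 1.8594 = 83.7 kips.
Block shear: shear path 2×[1.125+3×2.25] = 2×7.875 in, A_gv = 3.9375, A_nv = 2×(7.875 − 3.5×0.75)×0.25 = 2.625 in²; tension across gage: (3.375 − 2×0.75)×0.25 = 0.46875 in². R_n = min(0.6×65×2.625, 0.6×50×3.9375) + 1.0×65×0.46875 = min(102.38, 118.13) + 30.469 = 132.85 kips. φR_n = 0.75 × 132.85 = 99.6 kips.
Governing: min(231.9, 198.8, 63.2, 83.7, 99.6) = 63.2 kips → net-section rupture.

63.2 kips (net-section rupture governs)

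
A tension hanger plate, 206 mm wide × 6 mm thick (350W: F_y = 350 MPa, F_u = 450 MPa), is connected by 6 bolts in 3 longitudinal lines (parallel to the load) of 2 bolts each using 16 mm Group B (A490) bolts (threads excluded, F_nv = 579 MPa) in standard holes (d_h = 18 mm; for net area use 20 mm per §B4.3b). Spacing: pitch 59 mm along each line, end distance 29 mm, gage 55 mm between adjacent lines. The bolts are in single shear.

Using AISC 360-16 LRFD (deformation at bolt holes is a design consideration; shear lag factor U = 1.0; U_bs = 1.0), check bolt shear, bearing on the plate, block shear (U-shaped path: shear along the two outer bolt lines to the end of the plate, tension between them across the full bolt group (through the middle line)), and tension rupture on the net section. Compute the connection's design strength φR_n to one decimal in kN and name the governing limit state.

Bolt shear: A_b = π(16)²/4 = 201.06 mm². φR_n = 0.75 × 579 × 201.06 × 6 × 1 = 523.9 kN.
Bearing (6 mm plate, F_u = 450 MPa): end bolts L_c = 29 − 18/2 = 20, R_n = min(1.2×20×6×450, 2.4×16×6×450) = 64.8 kN/bolt; interior L_c = 59 − 18 = 41, R_n = 103.68 kN/bolt. φR_n = 0.75 × (3×64.8 + 3×103.68) = 379.1 kN.
Block shear: shear path 2×[29+1×59] = 2×88 mm, A_gv = 1056, A_nv = 2×(88 − 1.5×20)×6 = 696 mm²; tension across gage: (110 − 2×20)×6 = 420 mm². R_n = min(0.6×450×696, 0.6×350×1056) + 1.0×450×420 = min(187.92, 221.76) + 189 = 376.92 kN. φR_n = 0.75 × 376.92 = 282.7 kN.
Tension rupture (net): A_n = (206 − 3×20)×6 = 876 mm² (U = 1.0, A_e = A_n). φR_n = 0.75 × 450 × 876 = 295.7 kN.
Governing: min(523.9, 379.1, 282.7, 295.7) = 282.7 kN → block shear.

282.7 kN (block shear governs)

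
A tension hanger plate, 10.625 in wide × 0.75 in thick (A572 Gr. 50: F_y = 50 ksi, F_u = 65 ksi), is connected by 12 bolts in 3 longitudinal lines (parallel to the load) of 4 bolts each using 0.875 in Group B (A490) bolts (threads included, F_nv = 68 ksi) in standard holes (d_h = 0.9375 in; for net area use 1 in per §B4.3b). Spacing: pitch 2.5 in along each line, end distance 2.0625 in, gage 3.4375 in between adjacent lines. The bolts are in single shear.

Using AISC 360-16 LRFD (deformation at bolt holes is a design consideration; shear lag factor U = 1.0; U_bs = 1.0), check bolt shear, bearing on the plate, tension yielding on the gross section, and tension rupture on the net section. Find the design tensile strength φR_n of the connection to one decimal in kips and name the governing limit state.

278.8 kips (net-section rupture governs)

Bolt shear: A_b = π(0.875)²/4 = 0.60132 in². φR_n = 0.75 × 68 × 0.60132 × 12 × 1 = 368.0 kips.
Bearing (0.75 in plate, F_u = 65 ksi): end bolts L_c = 2.0625 − 0.9375/2 = 1.59375, R_n = min(1.2×1.59375×0.75×65, 2.4×0.875×0.75×65) = 93.234 kips/bolt; interior L_c = 2.5 − 0.9375 = 1.5625, R_n = 91.406 kips/bolt. φR_n = 0.75 × (3×93.234 + 9×91.406) = 826.8 kips.
Tension yield (gross): A_g = 10.625×0.75 = 7.9688 in². φR_n = 0.90 × 50 × 7.9688 = 358.6 kips.
Tension rupture (net): A_n = (10.625 − 3×1)×0.75 = 5.7188 in² (U = 1.0, A_e = A_n). φR_n = 0.75 × 65 × 5.7188 = 278.8 kips.
Governing: min(368.0, 826.8, 358.6, 278.8) = 278.8 kips → net-section rupture.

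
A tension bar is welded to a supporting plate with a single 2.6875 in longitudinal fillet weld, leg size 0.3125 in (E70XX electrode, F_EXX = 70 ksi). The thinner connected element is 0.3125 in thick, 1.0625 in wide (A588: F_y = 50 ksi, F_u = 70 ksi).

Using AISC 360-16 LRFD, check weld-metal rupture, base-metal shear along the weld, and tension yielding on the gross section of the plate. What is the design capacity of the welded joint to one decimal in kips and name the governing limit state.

14.9 kips (gross-section yield governs)

Weld metal: throat = 0.707×0.3125 = 0.22094 in, L = 2.6875 in. φR_n = 0.75 × 0.6 × 70 × 0.22094 × 2.6875 = 18.7 kips.
Base metal shear (0.3125 in plate): yield φR_n = 1.0×0.6×50×0.3125×2.6875 = 25.2 kips; rupture φR_n = 0.75×0.6×70×0.3125×2.6875 = 26.5 kips; take 25.2 kips (yield).
Tension yield (gross): A_g = 1.0625×0.3125 = 0.33203 in². φR_n = 0.90 × 50 × 0.33203 = 14.9 kips.
Governing: min(18.7, 25.2, 14.9) = 14.9 kips → gross-section yield.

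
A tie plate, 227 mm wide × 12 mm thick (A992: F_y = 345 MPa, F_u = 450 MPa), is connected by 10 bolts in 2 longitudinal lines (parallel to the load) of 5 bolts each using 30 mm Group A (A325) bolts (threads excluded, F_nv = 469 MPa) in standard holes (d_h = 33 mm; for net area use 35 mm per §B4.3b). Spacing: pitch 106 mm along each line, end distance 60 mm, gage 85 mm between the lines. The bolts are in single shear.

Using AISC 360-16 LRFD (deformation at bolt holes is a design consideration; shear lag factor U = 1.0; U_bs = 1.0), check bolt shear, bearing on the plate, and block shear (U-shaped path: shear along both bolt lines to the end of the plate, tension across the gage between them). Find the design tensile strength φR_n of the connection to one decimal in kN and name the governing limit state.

1789.3 kN (block shear governs)

Bolt shear: A_b = π(30)²/4 = 706.86 mm². φR_n = 0.75 × 469 × 706.86 × 10 × 1 = 2486.4 kN.
Bearing (12 mm plate, F_u = 450 MPa): end bolts L_c = 60 − 33/2 = 43.5, R_n = min(1.2×43.5×12×450, 2.4×30×12×450) = 281.88 kN/bolt; interior L_c = 106 − 33 = 73, R_n = 388.8 kN/bolt. φR_n = 0.75 × (2×281.88 + 8×388.8) = 2755.6 kN.
Block shear: shear path 2×[60+4×106] = 2×484 mm, A_gv = 11616, A_nv = 2×(484 − 4.5×35)×12 = 7836 mm²; tension across gage: (85 − 1×35)×12 = 600 mm². R_n = min(0.6×450×7836, 0.6×345×11616) + 1.0×450×600 = min(2115.7, 2404.5) + 270 = 2385.7 kN. φR_n = 0.75 × 2385.7 = 1789.3 kN.
Governing: min(2486.4, 2755.6, 1789.3) = 1789.3 kN → block shear.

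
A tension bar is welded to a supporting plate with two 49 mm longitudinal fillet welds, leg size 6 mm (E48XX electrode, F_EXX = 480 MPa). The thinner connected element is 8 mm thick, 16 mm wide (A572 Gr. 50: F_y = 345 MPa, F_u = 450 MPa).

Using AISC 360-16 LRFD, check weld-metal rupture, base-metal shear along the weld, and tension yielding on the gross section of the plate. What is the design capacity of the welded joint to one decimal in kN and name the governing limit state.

Weld metal: throat = 0.707×6 = 4.242 mm, L = 2×49 = 98 mm. φR_n = 0.75 × 0.6 × 480 × 4.242 × 98 = 89.8 kN.
Base metal shear (8 mm plate): yield φR_n = 1.0×0.6×345×8×98 = 162.3 kN; rupture φR_n = 0.75×0.6×450×8×98 = 158.8 kN; take 158.8 kN (rupture).
Tension yield (gross): A_g = 16×8 = 128 mm². φR_n = 0.90 × 345 × 128 = 39.7 kN.
Governing: min(89.8, 158.8, 39.7) = 39.7 kN → gross-section yield.

39.7 kN (gross-section yield governs)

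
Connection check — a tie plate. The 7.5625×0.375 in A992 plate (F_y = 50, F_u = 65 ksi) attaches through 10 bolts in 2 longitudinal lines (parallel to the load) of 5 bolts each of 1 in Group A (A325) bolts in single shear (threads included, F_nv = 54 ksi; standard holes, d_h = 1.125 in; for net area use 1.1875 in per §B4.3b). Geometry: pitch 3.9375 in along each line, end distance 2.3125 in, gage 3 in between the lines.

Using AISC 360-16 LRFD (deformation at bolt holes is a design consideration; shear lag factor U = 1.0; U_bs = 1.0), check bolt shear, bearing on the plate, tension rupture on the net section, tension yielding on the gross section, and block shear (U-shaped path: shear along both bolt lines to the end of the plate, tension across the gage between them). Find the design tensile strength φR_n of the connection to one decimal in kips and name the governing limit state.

Bolt shear: A_b = π(1)²/4 = 0.7854 in². φR_n = 0.75 × 54 × 0.7854 × 10 × 1 = 318.1 kips.
Bearing (0.375 in plate, F_u = 65 ksi): end bolts L_c = 2.3125 − 1.125/2 = 1.75, R_n = min(1.2×1.75×0.375×65, 2.4×1×0.375×65) = 51.188 kips/bolt; interior L_c = 3.9375 − 1.125 = 2.8125, R_n = 58.5 kips/bolt. φR_n = 0.75 × (2×51.188 + 8×58.5) = 427.8 kips.
Tension rupture (net): A_n = (7.5625 − 2×1.1875)×0.375 = 1.9453 in² (U = 1.0, A_e = A_n). φR_n = 0.75 × 65 × 1.9453 = 94.8 kips.
Tension yield (gross): A_g = 7.5625×0.375 = 2.8359 in². φR_n = 0.90 × 50 × 2.8359 = 127.6 kips.
Block shear: shear path 2×[2.3125+4×3.9375] = 2×18.0625 in, A_gv = 13.547, A_nv = 2×(18.0625 − 4.5×1.1875)×0.375 = 9.5391 in²; tension across gage: (3 − 1×1.1875)×0.375 = 0.67969 in². R_n = min(0.6×65×9.5391, 0.6×50×13.547) + 1.0×65×0.67969 = min(372.02, 406.41) + 44.18 = 416.2 kips. φR_n = 0.75 × 416.2 = 312.2 kips.
Governing: min(318.1, 427.8, 94.8, 127.6, 312.2) = 94.8 kips → net-section rupture.

94.8 kips (net-section rupture governs)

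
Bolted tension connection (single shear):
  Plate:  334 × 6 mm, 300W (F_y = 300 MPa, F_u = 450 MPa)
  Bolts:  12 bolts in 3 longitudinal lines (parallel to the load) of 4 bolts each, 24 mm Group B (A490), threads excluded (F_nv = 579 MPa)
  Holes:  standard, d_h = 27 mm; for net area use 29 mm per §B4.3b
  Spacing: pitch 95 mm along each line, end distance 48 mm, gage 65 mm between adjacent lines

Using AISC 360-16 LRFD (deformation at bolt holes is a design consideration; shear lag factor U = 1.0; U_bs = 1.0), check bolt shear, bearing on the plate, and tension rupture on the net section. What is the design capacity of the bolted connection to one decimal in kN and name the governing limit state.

Bolt shear: A_b = π(24)²/4 = 452.39 mm². φR_n = 0.75 × 579 × 452.39 × 12 × 1 = 2357.4 kN.
Bearing (6 mm plate, F_u = 450 MPa): end bolts L_c = 48 − 27/2 = 34.5, R_n = min(1.2×34.5×6×450, 2.4×24×6×450) = 111.78 kN/bolt; interior L_c = 95 − 27 = 68, R_n = 155.52 kN/bolt. φR_n = 0.75 × (3×111.78 + 9×155.52) = 1301.3 kN.
Tension rupture (net): A_n = (334 − 3×29)×6 = 1482 mm² (U = 1.0, A_e = A_n). φR_n = 0.75 × 450 × 1482 = 500.2 kN.
Governing: min(2357.4, 1301.3, 500.2) = 500.2 kN → net-section rupture.

500.2 kN (net-section rupture governs)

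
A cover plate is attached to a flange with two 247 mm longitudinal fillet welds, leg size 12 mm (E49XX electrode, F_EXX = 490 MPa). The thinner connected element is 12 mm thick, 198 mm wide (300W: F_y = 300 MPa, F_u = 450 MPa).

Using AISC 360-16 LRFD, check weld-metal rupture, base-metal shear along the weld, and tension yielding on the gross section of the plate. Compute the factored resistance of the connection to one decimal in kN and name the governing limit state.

641.5 kN (gross-section yield governs)

Weld metal: throat = 0.707×12 = 8.484 mm, L = 2×247 = 494 mm. φR_n = 0.75 × 0.6 × 490 × 8.484 × 494 = 924.1 kN.
Base metal shear (12 mm plate): yield φR_n = 1.0×0.6×300×12×494 = 1067.0 kN; rupture φR_n = 0.75×0.6×450×12×494 = 1200.4 kN; take 1067.0 kN (yield).
Tension yield (gross): A_g = 198×12 = 2376 mm². φR_n = 0.90 × 300 × 2376 = 641.5 kN.
Governing: min(924.1, 1067.0, 641.5) = 641.5 kN → gross-section yield.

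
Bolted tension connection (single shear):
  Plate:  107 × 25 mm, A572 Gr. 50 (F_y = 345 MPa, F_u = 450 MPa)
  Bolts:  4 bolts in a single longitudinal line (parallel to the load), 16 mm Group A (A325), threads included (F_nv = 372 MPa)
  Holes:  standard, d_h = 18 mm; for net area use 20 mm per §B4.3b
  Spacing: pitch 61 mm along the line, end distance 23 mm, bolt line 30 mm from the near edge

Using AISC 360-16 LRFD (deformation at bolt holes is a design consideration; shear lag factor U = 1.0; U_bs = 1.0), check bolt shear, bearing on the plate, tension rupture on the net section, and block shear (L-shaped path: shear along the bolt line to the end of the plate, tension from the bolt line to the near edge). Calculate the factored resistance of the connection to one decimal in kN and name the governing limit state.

224.4 kN (bolt shear governs)

Bolt shear: A_b = π(16)²/4 = 201.06 mm². φR_n = 0.75 × 372 × 201.06 × 4 × 1 = 224.4 kN.
Bearing (25 mm plate, F_u = 450 MPa): end bolts L_c = 23 − 18/2 = 14, R_n = min(1.2×14×25×450, 2.4×16×25×450) = 189 kN/bolt; interior L_c = 61 − 18 = 43, R_n = 432 kN/bolt. φR_n = 0.75 × (1×189 + 3×432) = 1113.8 kN.
Tension rupture (net): A_n = (107 − 1×20)×25 = 2175 mm² (U = 1.0, A_e = A_n). φR_n = 0.75 × 450 × 2175 = 734.1 kN.
Block shear: shear path 1×[23+3×61] = 1×206 mm, A_gv = 5150, A_nv = 1×(206 − 3.5×20)×25 = 3400 mm²; tension to near edge: (30 − 0.5×20)×25 = 500 mm². R_n = min(0.6×450×3400, 0.6×345×5150) + 1.0×450×500 = min(918, 1066.1) + 225 = 1143 kN. φR_n = 0.75 × 1143 = 857.3 kN.
Governing: min(224.4, 1113.8, 734.1, 857.3) = 224.4 kN → bolt shear.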